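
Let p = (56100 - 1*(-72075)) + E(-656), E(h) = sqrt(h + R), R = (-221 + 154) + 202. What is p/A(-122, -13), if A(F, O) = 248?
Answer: 128175/248 + I*sqrt(521)/248 ≈ 516.83 + 0.092038*I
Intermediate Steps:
R = 135 (R = -67 + 202 = 135)
E(h) = sqrt(135 + h) (E(h) = sqrt(h + 135) = sqrt(135 + h))
p = 128175 + I*sqrt(521) (p = (56100 - 1*(-72075)) + sqrt(135 - 656) = (56100 + 72075) + sqrt(-521) = 128175 + I*sqrt(521) ≈ 1.2818e+5 + 22.825*I)
p/A(-122, -13) = (128175 + I*sqrt(521))/248 = (128175 + I*sqrt(521))*(1/248) = 128175/248 + I*sqrt(521)/248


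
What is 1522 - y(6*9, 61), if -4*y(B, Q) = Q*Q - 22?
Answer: 9787/4 ≈ 2446.8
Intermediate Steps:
y(B, Q) = 11/2 - Q²/4 (y(B, Q) = -(Q*Q - 22)/4 = -(Q² - 22)/4 = -(-22 + Q²)/4 = 11/2 - Q²/4)
1522 - y(6*9, 61) = 1522 - (11/2 - ¼*61²) = 1522 - (11/2 - ¼*3721) = 1522 - (11/2 - 3721/4) = 1522 - 1*(-3699/4) = 1522 + 3699/4 = 9787/4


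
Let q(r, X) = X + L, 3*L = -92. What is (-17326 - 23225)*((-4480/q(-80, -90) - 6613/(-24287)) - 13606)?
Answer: 2418739385518239/4395947 ≈ 5.5022e+8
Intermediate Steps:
L = -92/3 (L = (⅓)*(-92) = -92/3 ≈ -30.667)
q(r, X) = -92/3 + X (q(r, X) = X - 92/3 = -92/3 + X)
(-17326 - 23225)*((-4480/q(-80, -90) - 6613/(-24287)) - 13606) = (-17326 - 23225)*((-4480/(-92/3 - 90) - 6613/(-24287)) - 13606) = -40551*((-4480/(-362/3) - 6613*(-1/24287)) - 13606) = -40551*((-4480*(-3/362) + 6613/24287) - 13606) = -40551*((6720/181 + 6613/24287) - 13606) = -40551*(164405593/4395947 - 13606) = -40551*(-59646849289/4395947) = 2418739385518239/4395947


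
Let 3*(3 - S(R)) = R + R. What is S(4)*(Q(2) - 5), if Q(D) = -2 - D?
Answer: -3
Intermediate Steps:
S(R) = 3 - 2*R/3 (S(R) = 3 - (R + R)/3 = 3 - 2*R/3)
S(4)*(Q(2) - 5) = (3 - ⅔*4)*((-2 - 1*2) - 5) = (3 - 8/3)*((-2 - 2) - 5) = (-4 - 5)/3 = (⅓)*(-9) = -3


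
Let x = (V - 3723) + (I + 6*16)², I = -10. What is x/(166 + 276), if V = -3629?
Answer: 22/221 ≈ 0.099548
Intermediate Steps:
x = 44 (x = (-3629 - 3723) + (-10 + 6*16)² = -7352 + (-10 + 96)² = -7352 + 86² = -7352 + 7396 = 44)
x/(166 + 276) = 44/(166 + 276) = 44/442 = (1/442)*44 = 22/221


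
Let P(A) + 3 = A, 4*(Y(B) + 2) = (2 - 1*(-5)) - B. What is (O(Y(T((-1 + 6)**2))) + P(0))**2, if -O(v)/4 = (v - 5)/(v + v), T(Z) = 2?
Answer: 3025/9 ≈ 336.11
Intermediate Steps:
Y(B) = -1/4 - B/4 (Y(B) = -2 + ((2 - 1*(-5)) - B)/4 = -2 + ((2 + 5) - B)/4 = -2 + (7 - B)/4 = -2 + (7/4 - B/4) = -1/4 - B/4)
O(v) = -2*(-5 + v)/v (O(v) = -4*(v - 5)/(v + v) = -4*(-5 + v)/(2*v) = -4*(-5 + v)*1/(2*v) = -2*(-5 + v)/v)
P(A) = -3 + A
(O(Y(T((-1 + 6)**2))) + P(0))**2 = ((-2 + 10/(-1/4 - 1/4*2)) + (-3 + 0))**2 = ((-2 + 10/(-1/4 - 1/2)) - 3)**2 = ((-2 + 10/(-3/4)) - 3)**2 = ((-2 + 10*(-4/3)) - 3)**2 = ((-2 - 40/3) - 3)**2 = (-46/3 - 3)**2 = (-55/3)**2 = 3025/9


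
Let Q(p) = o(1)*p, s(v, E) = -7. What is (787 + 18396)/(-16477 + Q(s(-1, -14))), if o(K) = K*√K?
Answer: -19183/16484 ≈ -1.1637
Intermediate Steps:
o(K) = K^(3/2)
Q(p) = p (Q(p) = 1^(3/2)*p = 1*p = p)
(787 + 18396)/(-16477 + Q(s(-1, -14))) = (787 + 18396)/(-16477 - 7) = 19183/(-16484) = 19183*(-1/16484) = -19183/16484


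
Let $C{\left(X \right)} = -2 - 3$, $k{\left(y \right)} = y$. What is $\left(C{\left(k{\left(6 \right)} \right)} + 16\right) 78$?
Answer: $858$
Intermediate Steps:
$C{\left(X \right)} = -5$
$\left(C{\left(k{\left(6 \right)} \right)} + 16\right) 78 = \left(-5 + 16\right) 78 = 11 \cdot 78 = 858$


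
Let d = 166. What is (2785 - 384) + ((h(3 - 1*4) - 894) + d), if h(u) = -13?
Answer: 1660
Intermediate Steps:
(2785 - 384) + ((h(3 - 1*4) - 894) + d) = (2785 - 384) + ((-13 - 894) + 166) = 2401 + (-907 + 166) = 2401 - 741 = 1660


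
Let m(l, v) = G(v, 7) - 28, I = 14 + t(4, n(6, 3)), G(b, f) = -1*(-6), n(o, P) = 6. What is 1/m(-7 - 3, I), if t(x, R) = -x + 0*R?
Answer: -1/22 ≈ -0.045455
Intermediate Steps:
t(x, R) = -x (t(x, R) = -x + 0 = -x)
G(b, f) = 6
I = 10 (I = 14 - 1*4 = 14 - 4 = 10)
m(l, v) = -22 (m(l, v) = 6 - 28 = -22)
1/m(-7 - 3, I) = 1/(-22) = -1/22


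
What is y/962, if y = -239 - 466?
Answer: -705/962 ≈ -0.73285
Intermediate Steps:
y = -705
y/962 = -705/962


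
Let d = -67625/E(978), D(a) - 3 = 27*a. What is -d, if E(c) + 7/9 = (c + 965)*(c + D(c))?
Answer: 608625/478916462 ≈ 0.0012708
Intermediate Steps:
D(a) = 3 + 27*a
E(c) = -7/9 + (3 + 28*c)*(965 + c) (E(c) = -7/9 + (c + 965)*(c + (3 + 27*c)) = -7/9 + (965 + c)*(3 + 28*c) = -7/9 + (3 + 28*c)*(965 + c))
d = -608625/478916462 (d = -67625/(26048/9 + 28*978**2 + 27023*978) = -67625/(26048/9 + 28*956484 + 26428494) = -67625/(26048/9 + 26781552 + 26428494) = -67625/478916462/9 = -67625*9/478916462 = -608625/478916462 ≈ -0.0012708)
-d = -1*(-608625/478916462) = 608625/478916462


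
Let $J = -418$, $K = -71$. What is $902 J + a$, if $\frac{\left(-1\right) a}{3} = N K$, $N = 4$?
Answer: $-376184$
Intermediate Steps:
$a = 852$ ($a = - 3 \cdot 4 \left(-71\right) = \left(-3\right) \left(-284\right) = 852$)
$902 J + a = 902 \left(-418\right) + 852 = -377036 + 852 = -376184$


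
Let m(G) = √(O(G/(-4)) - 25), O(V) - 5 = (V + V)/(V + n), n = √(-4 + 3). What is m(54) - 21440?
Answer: -21440 + √(-9677066 + 79164*I)/733 ≈ -21440.0 + 4.244*I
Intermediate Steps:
n = I (n = √(-1) = I ≈ 1.0*I)
O(V) = 5 + 2*V/(I + V) (O(V) = 5 + (V + V)/(V + I) = 5 + (2*V)/(I + V) = 5 + 2*V/(I + V))
m(G) = √(-25 + (5*I - 7*G/4)/(I - G/4)) (m(G) = √((5*I + 7*(G/(-4)))/(I + G/(-4)) - 25) = √((5*I + 7*(G*(-¼)))/(I + G*(-¼)) - 25) = √((5*I + 7*(-G/4))/(I - G/4) - 25) = √((5*I - 7*G/4)/(I - G/4) - 25) = √(-25 + (5*I - 7*G/4)/(I - G/4)))
m(54) - 21440 = √2*√((-40*I + 9*54)/(-1*54 + 4*I)) - 21440 = √2*√((-40*I + 486)/(-54 + 4*I)) - 21440 = √2*√(((-54 - 4*I)/2932)*(486 - 40*I)) - 21440 = √2*√((-54 - 4*I)*(486 - 40*I)/2932) - 21440 = √2*(√733*√((-54 - 4*I)*(486 - 40*I))/1466) - 21440 = √1466*√((-54 - 4*I)*(486 - 40*I))/1466 - 21440 = -21440 + √1466*√((-54 - 4*I)*(486 - 40*I))/1466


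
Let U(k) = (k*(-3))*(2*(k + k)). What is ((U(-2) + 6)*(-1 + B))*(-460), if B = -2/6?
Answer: -25760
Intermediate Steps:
B = -1/3 (B = -2*1/6 = -1/3 ≈ -0.33333)
U(k) = -12*k**2 (U(k) = (-3*k)*(2*(2*k)) = (-3*k)*(4*k) = -12*k**2)
((U(-2) + 6)*(-1 + B))*(-460) = ((-12*(-2)**2 + 6)*(-1 - 1/3))*(-460) = ((-12*4 + 6)*(-4/3))*(-460) = ((-48 + 6)*(-4/3))*(-460) = -42*(-4/3)*(-460) = 56*(-460) = -25760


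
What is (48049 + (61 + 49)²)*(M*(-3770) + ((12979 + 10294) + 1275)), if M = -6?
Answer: 2837108032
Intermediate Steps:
(48049 + (61 + 49)²)*(M*(-3770) + ((12979 + 10294) + 1275)) = (48049 + (61 + 49)²)*(-6*(-3770) + ((12979 + 10294) + 1275)) = (48049 + 110²)*(22620 + (23273 + 1275)) = (48049 + 12100)*(22620 + 24548) = 60149*47168 = 2837108032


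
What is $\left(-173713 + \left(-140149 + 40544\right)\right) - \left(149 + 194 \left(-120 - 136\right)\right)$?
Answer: $-223803$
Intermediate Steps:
$\left(-173713 + \left(-140149 + 40544\right)\right) - \left(149 + 194 \left(-120 - 136\right)\right) = \left(-173713 - 99605\right) - -49515 = -273318 + \left(-149 + 49664\right) = -273318 + 49515 = -223803$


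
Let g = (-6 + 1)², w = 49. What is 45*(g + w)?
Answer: 3330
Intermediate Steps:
g = 25 (g = (-5)² = 25)
45*(g + w) = 45*(25 + 49) = 45*74 = 3330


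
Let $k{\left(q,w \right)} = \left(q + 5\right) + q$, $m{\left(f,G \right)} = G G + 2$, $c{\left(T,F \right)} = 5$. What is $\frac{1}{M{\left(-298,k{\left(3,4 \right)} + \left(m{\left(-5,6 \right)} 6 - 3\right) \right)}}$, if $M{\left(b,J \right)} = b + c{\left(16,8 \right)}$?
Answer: $- \frac{1}{293} \approx -0.003413$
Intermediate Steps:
$m{\left(f,G \right)} = 2 + G^{2}$ ($m{\left(f,G \right)} = G^{2} + 2 = 2 + G^{2}$)
$k{\left(q,w \right)} = 5 + 2 q$ ($k{\left(q,w \right)} = \left(5 + q\right) + q = 5 + 2 q$)
$M{\left(b,J \right)} = 5 + b$ ($M{\left(b,J \right)} = b + 5 = 5 + b$)
$\frac{1}{M{\left(-298,k{\left(3,4 \right)} + \left(m{\left(-5,6 \right)} 6 - 3\right) \right)}} = \frac{1}{5 - 298} = \frac{1}{-293} = - \frac{1}{293}$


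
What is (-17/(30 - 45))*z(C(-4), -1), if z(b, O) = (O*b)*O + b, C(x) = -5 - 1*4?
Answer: -102/5 ≈ -20.400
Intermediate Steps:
C(x) = -9 (C(x) = -5 - 4 = -9)
z(b, O) = b + b*O**2 (z(b, O) = b*O**2 + b = b + b*O**2)
(-17/(30 - 45))*z(C(-4), -1) = (-17/(30 - 45))*(-9*(1 + (-1)**2)) = (-17/(-15))*(-9*(1 + 1)) = (-1/15*(-17))*(-9*2) = (17/15)*(-18) = -102/5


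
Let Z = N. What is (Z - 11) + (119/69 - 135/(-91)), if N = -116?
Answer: -777289/6279 ≈ -123.79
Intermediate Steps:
Z = -116
(Z - 11) + (119/69 - 135/(-91)) = (-116 - 11) + (119/69 - 135/(-91)) = -127 + (119*(1/69) - 135*(-1/91)) = -127 + (119/69 + 135/91) = -127 + 20144/6279 = -777289/6279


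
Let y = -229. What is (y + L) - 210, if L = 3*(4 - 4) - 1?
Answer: -440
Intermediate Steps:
L = -1 (L = 3*0 - 1 = 0 - 1 = -1)
(y + L) - 210 = (-229 - 1) - 210 = -230 - 210 = -440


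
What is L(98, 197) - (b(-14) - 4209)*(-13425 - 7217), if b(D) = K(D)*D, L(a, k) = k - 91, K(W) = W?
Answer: -82836240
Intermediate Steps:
L(a, k) = -91 + k
b(D) = D**2 (b(D) = D*D = D**2)
L(98, 197) - (b(-14) - 4209)*(-13425 - 7217) = (-91 + 197) - ((-14)**2 - 4209)*(-13425 - 7217) = 106 - (196 - 4209)*(-20642) = 106 - (-4013)*(-20642) = 106 - 1*82836346 = 106 - 82836346 = -82836240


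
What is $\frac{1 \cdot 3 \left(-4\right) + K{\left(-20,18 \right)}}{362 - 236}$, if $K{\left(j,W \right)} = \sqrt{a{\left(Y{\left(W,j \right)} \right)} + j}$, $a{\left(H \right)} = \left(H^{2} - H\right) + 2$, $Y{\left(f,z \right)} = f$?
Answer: $- \frac{2}{21} + \frac{2 \sqrt{2}}{21} \approx 0.039449$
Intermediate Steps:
$a{\left(H \right)} = 2 + H^{2} - H$
$K{\left(j,W \right)} = \sqrt{2 + j + W^{2} - W}$ ($K{\left(j,W \right)} = \sqrt{\left(2 + W^{2} - W\right) + j} = \sqrt{2 + j + W^{2} - W}$)
$\frac{1 \cdot 3 \left(-4\right) + K{\left(-20,18 \right)}}{362 - 236} = \frac{1 \cdot 3 \left(-4\right) + \sqrt{2 - 20 + 18^{2} - 18}}{362 - 236} = \frac{3 \left(-4\right) + \sqrt{2 - 20 + 324 - 18}}{126} = \left(-12 + \sqrt{288}\right) \frac{1}{126} = \left(-12 + 12 \sqrt{2}\right) \frac{1}{126} = - \frac{2}{21} + \frac{2 \sqrt{2}}{21}$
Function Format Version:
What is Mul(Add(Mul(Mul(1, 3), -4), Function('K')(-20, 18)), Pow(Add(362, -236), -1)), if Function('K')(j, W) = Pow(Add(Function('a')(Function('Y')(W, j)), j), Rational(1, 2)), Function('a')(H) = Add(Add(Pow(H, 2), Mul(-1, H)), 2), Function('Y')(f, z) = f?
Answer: Add(Rational(-2, 21), Mul(Rational(2, 21), Pow(2, Rational(1, 2)))) ≈ 0.039449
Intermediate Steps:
Function('a')(H) = Add(2, Pow(H, 2), Mul(-1, H))
Function('K')(j, W) = Pow(Add(2, j, Pow(W, 2), Mul(-1, W)), Rational(1, 2)) (Function('K')(j, W) = Pow(Add(Add(2, Pow(W, 2), Mul(-1, W)), j), Rational(1, 2)) = Pow(Add(2, j, Pow(W, 2), Mul(-1, W)), Rational(1, 2)))
Mul(Add(Mul(Mul(1, 3), -4), Function('K')(-20, 18)), Pow(Add(362, -236), -1)) = Mul(Add(Mul(Mul(1, 3), -4), Pow(Add(2, -20, Pow(18, 2), Mul(-1, 18)), Rational(1, 2))), Pow(Add(362, -236), -1)) = Mul(Add(Mul(3, -4), Pow(Add(2, -20, 324, -18), Rational(1, 2))), Pow(126, -1)) = Mul(Add(-12, Pow(288, Rational(1, 2))), Rational(1, 126)) = Mul(Add(-12, Mul(12, Pow(2, Rational(1, 2)))), Rational(1, 126)) = Add(Rational(-2, 21), Mul(Rational(2, 21), Pow(2, Rational(1, 2))))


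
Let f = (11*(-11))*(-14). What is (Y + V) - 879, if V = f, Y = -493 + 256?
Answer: 578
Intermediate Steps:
Y = -237
f = 1694 (f = -121*(-14) = 1694)
V = 1694
(Y + V) - 879 = (-237 + 1694) - 879 = 1457 - 879 = 578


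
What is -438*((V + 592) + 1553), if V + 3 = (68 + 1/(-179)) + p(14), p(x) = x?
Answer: -174365610/179 ≈ -9.7411e+5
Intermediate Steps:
V = 14140/179 (V = -3 + ((68 + 1/(-179)) + 14) = -3 + ((68 - 1/179) + 14) = -3 + (12171/179 + 14) = -3 + 14677/179 = 14140/179 ≈ 78.994)
-438*((V + 592) + 1553) = -438*((14140/179 + 592) + 1553) = -438*(120108/179 + 1553) = -438*398095/179 = -174365610/179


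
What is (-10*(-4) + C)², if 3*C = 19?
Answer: 19321/9 ≈ 2146.8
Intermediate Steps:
C = 19/3 (C = (⅓)*19 = 19/3 ≈ 6.3333)
(-10*(-4) + C)² = (-10*(-4) + 19/3)² = (40 + 19/3)² = (139/3)² = 19321/9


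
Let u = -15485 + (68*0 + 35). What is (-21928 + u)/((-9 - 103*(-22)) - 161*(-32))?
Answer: -37378/7409 ≈ -5.0449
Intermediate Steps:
u = -15450 (u = -15485 + (0 + 35) = -15485 + 35 = -15450)
(-21928 + u)/((-9 - 103*(-22)) - 161*(-32)) = (-21928 - 15450)/((-9 - 103*(-22)) - 161*(-32)) = -37378/((-9 + 2266) + 5152) = -37378/(2257 + 5152) = -37378/7409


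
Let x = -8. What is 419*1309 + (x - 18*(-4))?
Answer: 548535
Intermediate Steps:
419*1309 + (x - 18*(-4)) = 419*1309 + (-8 - 18*(-4)) = 548471 + (-8 + 72) = 548471 + 64 = 548535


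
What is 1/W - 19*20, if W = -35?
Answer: -13301/35 ≈ -380.03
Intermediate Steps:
1/W - 19*20 = 1/(-35) - 19*20 = -1/35 - 380 = -13301/35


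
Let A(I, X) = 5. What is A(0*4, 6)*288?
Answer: 1440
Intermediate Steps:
A(0*4, 6)*288 = 5*288 = 1440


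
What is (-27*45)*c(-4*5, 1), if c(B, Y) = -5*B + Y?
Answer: -122715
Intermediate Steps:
c(B, Y) = Y - 5*B
(-27*45)*c(-4*5, 1) = (-27*45)*(1 - (-20)*5) = -1215*(1 - 5*(-20)) = -1215*(1 + 100) = -1215*101 = -122715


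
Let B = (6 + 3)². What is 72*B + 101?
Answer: 5933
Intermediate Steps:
B = 81 (B = 9² = 81)
72*B + 101 = 72*81 + 101 = 5832 + 101 = 5933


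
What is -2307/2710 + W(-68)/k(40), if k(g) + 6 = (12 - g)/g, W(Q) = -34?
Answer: 766831/181570 ≈ 4.2233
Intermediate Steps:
k(g) = -6 + (12 - g)/g
-2307/2710 + W(-68)/k(40) = -2307/2710 - 34/(-7 + 12/40) = -2307*1/2710 - 34/(-7 + 12*(1/40)) = -2307/2710 - 34/(-7 + 3/10) = -2307/2710 - 34/(-67/10) = -2307/2710 - 34*(-10/67) = -2307/2710 + 340/67 = 766831/181570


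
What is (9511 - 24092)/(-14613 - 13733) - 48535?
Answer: -1375758529/28346 ≈ -48535.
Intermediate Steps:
(9511 - 24092)/(-14613 - 13733) - 48535 = -14581/(-28346) - 48535 = -14581*(-1/28346) - 48535 = 14581/28346 - 48535 = -1375758529/28346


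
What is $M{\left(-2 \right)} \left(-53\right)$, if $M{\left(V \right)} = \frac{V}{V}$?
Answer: $-53$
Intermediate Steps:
$M{\left(V \right)} = 1$
$M{\left(-2 \right)} \left(-53\right) = 1 \left(-53\right) = -53$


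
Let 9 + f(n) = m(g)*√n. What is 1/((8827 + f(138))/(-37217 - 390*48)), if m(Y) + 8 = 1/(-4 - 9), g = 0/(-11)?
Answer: -41679833377/6569716253 - 76354005*√138/13139432506 ≈ -6.4125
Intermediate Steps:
g = 0 (g = 0*(-1/11) = 0)
m(Y) = -105/13 (m(Y) = -8 + 1/(-4 - 9) = -8 + 1/(-13) = -8 - 1/13 = -105/13)
f(n) = -9 - 105*√n/13
1/((8827 + f(138))/(-37217 - 390*48)) = 1/((8827 + (-9 - 105*√138/13))/(-37217 - 390*48)) = 1/((8818 - 105*√138/13)/(-37217 - 18720)) = 1/((8818 - 105*√138/13)/(-55937)) = 1/((8818 - 105*√138/13)*(-1/55937)) = 1/(-8818/55937 + 15*√138/103883)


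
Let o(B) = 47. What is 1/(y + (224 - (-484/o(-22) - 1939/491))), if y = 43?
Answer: 23077/6490336 ≈ 0.0035556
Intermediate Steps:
1/(y + (224 - (-484/o(-22) - 1939/491))) = 1/(43 + (224 - (-484/47 - 1939/491))) = 1/(43 + (224 - 1*(-328777/23077))) = 1/(43 + (224 + 328777/23077)) = 1/(43 + 5498025/23077) = 1/(6490336/23077) = 23077/6490336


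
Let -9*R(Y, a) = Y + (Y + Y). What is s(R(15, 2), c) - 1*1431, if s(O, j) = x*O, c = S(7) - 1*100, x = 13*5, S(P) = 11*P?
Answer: -1756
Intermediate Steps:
x = 65
R(Y, a) = -Y/3 (R(Y, a) = -(Y + (Y + Y))/9 = -(Y + 2*Y)/9 = -Y/3)
c = -23 (c = 11*7 - 1*100 = 77 - 100 = -23)
s(O, j) = 65*O
s(R(15, 2), c) - 1*1431 = 65*(-1/3*15) - 1*1431 = 65*(-5) - 1431 = -325 - 1431 = -1756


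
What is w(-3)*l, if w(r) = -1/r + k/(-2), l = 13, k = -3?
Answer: 143/6 ≈ 23.833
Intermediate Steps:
w(r) = 3/2 - 1/r (w(r) = -1/r - 3/(-2) = -1/r - 3*(-1/2) = -1/r + 3/2 = 3/2 - 1/r)
w(-3)*l = (3/2 - 1/(-3))*13 = (3/2 - 1*(-1/3))*13 = (3/2 + 1/3)*13 = (11/6)*13 = 143/6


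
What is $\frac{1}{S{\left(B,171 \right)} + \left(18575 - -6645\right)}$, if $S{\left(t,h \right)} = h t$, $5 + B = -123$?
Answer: $\frac{1}{3332} \approx 0.00030012$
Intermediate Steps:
$B = -128$ ($B = -5 - 123 = -128$)
$\frac{1}{S{\left(B,171 \right)} + \left(18575 - -6645\right)} = \frac{1}{171 \left(-128\right) + \left(18575 - -6645\right)} = \frac{1}{-21888 + \left(18575 + 6645\right)} = \frac{1}{-21888 + 25220} = \frac{1}{3332}$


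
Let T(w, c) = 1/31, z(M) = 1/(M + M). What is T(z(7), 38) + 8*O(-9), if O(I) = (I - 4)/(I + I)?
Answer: 1621/279 ≈ 5.8100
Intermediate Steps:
z(M) = 1/(2*M)
O(I) = (-4 + I)/(2*I) (O(I) = (-4 + I)/((2*I)) = (-4 + I)*(1/(2*I)) = (-4 + I)/(2*I))
T(w, c) = 1/31
T(z(7), 38) + 8*O(-9) = 1/31 + 8*((½)*(-4 - 9)/(-9)) = 1/31 + 8*((½)*(-⅑)*(-13)) = 1/31 + 8*(13/18) = 1/31 + 52/9 = 1621/279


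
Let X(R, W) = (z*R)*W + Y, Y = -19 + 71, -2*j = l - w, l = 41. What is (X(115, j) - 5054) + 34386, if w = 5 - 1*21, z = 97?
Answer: -577067/2 ≈ -2.8853e+5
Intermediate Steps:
w = -16 (w = 5 - 21 = -16)
j = -57/2 (j = -(41 - 1*(-16))/2 = -(41 + 16)/2 = -½*57 = -57/2 ≈ -28.500)
Y = 52
X(R, W) = 52 + 97*R*W (X(R, W) = (97*R)*W + 52 = 97*R*W + 52 = 52 + 97*R*W)
(X(115, j) - 5054) + 34386 = ((52 + 97*115*(-57/2)) - 5054) + 34386 = ((52 - 635835/2) - 5054) + 34386 = (-635731/2 - 5054) + 34386 = -645839/2 + 34386 = -577067/2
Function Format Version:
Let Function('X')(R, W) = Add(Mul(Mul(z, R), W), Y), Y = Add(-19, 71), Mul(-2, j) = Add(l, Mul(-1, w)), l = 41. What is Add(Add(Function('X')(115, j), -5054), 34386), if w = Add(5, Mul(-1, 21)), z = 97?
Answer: Rational(-577067, 2) ≈ -2.8853e+5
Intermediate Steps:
w = -16 (w = Add(5, -21) = -16)
j = Rational(-57, 2) (j = Mul(Rational(-1, 2), Add(41, Mul(-1, -16))) = Mul(Rational(-1, 2), Add(41, 16)) = Mul(Rational(-1, 2), 57) = Rational(-57, 2) ≈ -28.500)
Y = 52
Function('X')(R, W) = Add(52, Mul(97, R, W)) (Function('X')(R, W) = Add(Mul(Mul(97, R), W), 52) = Add(Mul(97, R, W), 52) = Add(52, Mul(97, R, W)))
Add(Add(Function('X')(115, j), -5054), 34386) = Add(Add(Add(52, Mul(97, 115, Rational(-57, 2))), -5054), 34386) = Add(Add(Add(52, Rational(-635835, 2)), -5054), 34386) = Add(Add(Rational(-635731, 2), -5054), 34386) = Add(Rational(-645839, 2), 34386) = Rational(-577067, 2)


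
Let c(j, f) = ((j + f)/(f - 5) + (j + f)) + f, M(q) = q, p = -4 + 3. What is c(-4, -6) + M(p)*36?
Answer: -562/11 ≈ -51.091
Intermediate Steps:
p = -1
c(j, f) = j + 2*f + (f + j)/(-5 + f) (c(j, f) = ((f + j)/(-5 + f) + (f + j)) + f = (f + j + (f + j)/(-5 + f)) + f = j + 2*f + (f + j)/(-5 + f))
c(-4, -6) + M(p)*36 = (-9*(-6) - 4*(-4) + 2*(-6)² - 6*(-4))/(-5 - 6) - 1*36 = (54 + 16 + 2*36 + 24)/(-11) - 36 = -(54 + 16 + 72 + 24)/11 - 36 = -1/11*166 - 36 = -166/11 - 36 = -562/11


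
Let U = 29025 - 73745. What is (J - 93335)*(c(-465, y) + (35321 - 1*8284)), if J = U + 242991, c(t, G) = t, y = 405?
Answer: 2788359392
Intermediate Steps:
U = -44720
J = 198271 (J = -44720 + 242991 = 198271)
(J - 93335)*(c(-465, y) + (35321 - 1*8284)) = (198271 - 93335)*(-465 + (35321 - 1*8284)) = 104936*(-465 + (35321 - 8284)) = 104936*(-465 + 27037) = 104936*26572 = 2788359392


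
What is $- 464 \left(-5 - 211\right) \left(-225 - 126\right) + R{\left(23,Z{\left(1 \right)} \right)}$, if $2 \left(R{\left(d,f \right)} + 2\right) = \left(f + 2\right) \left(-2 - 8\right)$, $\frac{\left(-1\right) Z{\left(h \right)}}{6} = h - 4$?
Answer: $-35178726$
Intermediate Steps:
$Z{\left(h \right)} = 24 - 6 h$ ($Z{\left(h \right)} = - 6 \left(h - 4\right) = - 6 \left(-4 + h\right) = 24 - 6 h$)
$R{\left(d,f \right)} = -12 - 5 f$ ($R{\left(d,f \right)} = -2 + \frac{\left(f + 2\right) \left(-2 - 8\right)}{2} = -2 + \frac{\left(2 + f\right) \left(-10\right)}{2} = -2 + \frac{-20 - 10 f}{2} = -2 - \left(10 + 5 f\right) = -12 - 5 f$)
$- 464 \left(-5 - 211\right) \left(-225 - 126\right) + R{\left(23,Z{\left(1 \right)} \right)} = - 464 \left(-5 - 211\right) \left(-225 - 126\right) - \left(12 + 5 \left(24 - 6\right)\right) = - 464 \left(\left(-216\right) \left(-351\right)\right) - \left(12 + 5 \left(24 - 6\right)\right) = \left(-464\right) 75816 - 102 = -35178624 - 102 = -35178726$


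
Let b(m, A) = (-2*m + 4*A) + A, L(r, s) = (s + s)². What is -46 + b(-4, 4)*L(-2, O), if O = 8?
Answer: 7122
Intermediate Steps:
L(r, s) = 4*s² (L(r, s) = (2*s)² = 4*s²)
b(m, A) = -2*m + 5*A
-46 + b(-4, 4)*L(-2, O) = -46 + (-2*(-4) + 5*4)*(4*8²) = -46 + (8 + 20)*(4*64) = -46 + 28*256 = -46 + 7168 = 7122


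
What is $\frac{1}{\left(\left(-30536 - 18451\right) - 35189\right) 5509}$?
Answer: $- \frac{1}{463725584} \approx -2.1564 \cdot 10^{-9}$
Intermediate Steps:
$\frac{1}{\left(\left(-30536 - 18451\right) - 35189\right) 5509} = \frac{1}{\left(-30536 - 18451\right) - 35189} \cdot \frac{1}{5509} = \frac{1}{-48987 - 35189} \cdot \frac{1}{5509} = \frac{1}{-84176} \cdot \frac{1}{5509} = \left(- \frac{1}{84176}\right) \frac{1}{5509} = - \frac{1}{463725584}$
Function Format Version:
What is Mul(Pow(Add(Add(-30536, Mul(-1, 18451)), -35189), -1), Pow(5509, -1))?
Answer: Rational(-1, 463725584) ≈ -2.1564e-9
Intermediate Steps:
Mul(Pow(Add(Add(-30536, Mul(-1, 18451)), -35189), -1), Pow(5509, -1)) = Mul(Pow(Add(Add(-30536, -18451), -35189), -1), Rational(1, 5509)) = Mul(Pow(Add(-48987, -35189), -1), Rational(1, 5509)) = Mul(Pow(-84176, -1), Rational(1, 5509)) = Mul(Rational(-1, 84176), Rational(1, 5509)) = Rational(-1, 463725584)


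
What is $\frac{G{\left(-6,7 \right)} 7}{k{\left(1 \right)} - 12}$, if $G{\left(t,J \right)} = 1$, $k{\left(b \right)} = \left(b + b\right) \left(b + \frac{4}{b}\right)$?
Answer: $- \frac{7}{2} \approx -3.5$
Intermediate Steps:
$k{\left(b \right)} = 2 b \left(b + \frac{4}{b}\right)$
$\frac{G{\left(-6,7 \right)} 7}{k{\left(1 \right)} - 12} = \frac{1 \cdot 7}{\left(8 + 2 \cdot 1^{2}\right) - 12} = \frac{7}{\left(8 + 2 \cdot 1\right) - 12} = \frac{7}{\left(8 + 2\right) - 12} = \frac{7}{10 - 12} = \frac{7}{-2} = 7 \left(- \frac{1}{2}\right) = - \frac{7}{2}$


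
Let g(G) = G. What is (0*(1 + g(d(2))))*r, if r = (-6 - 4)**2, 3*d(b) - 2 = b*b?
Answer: 0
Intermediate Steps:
d(b) = 2/3 + b**2/3 (d(b) = 2/3 + (b*b)/3 = 2/3 + b**2/3)
r = 100 (r = (-10)**2 = 100)
(0*(1 + g(d(2))))*r = (0*(1 + (2/3 + (1/3)*2**2)))*100 = (0*(1 + (2/3 + (1/3)*4)))*100 = (0*(1 + (2/3 + 4/3)))*100 = (0*(1 + 2))*100 = (0*3)*100 = 0*100 = 0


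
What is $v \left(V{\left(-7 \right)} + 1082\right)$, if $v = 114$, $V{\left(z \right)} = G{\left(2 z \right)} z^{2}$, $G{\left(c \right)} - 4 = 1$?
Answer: $151278$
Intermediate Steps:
$G{\left(c \right)} = 5$ ($G{\left(c \right)} = 4 + 1 = 5$)
$V{\left(z \right)} = 5 z^{2}$
$v \left(V{\left(-7 \right)} + 1082\right) = 114 \left(5 \left(-7\right)^{2} + 1082\right) = 114 \left(5 \cdot 49 + 1082\right) = 114 \left(245 + 1082\right) = 114 \cdot 1327 = 151278$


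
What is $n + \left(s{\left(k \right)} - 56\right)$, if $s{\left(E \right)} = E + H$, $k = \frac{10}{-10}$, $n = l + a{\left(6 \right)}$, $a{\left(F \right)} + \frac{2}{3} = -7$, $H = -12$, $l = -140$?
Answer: $- \frac{650}{3} \approx -216.67$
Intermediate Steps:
$a{\left(F \right)} = - \frac{23}{3}$ ($a{\left(F \right)} = - \frac{2}{3} - 7 = - \frac{23}{3}$)
$n = - \frac{443}{3}$ ($n = -140 - \frac{23}{3} = - \frac{443}{3} \approx -147.67$)
$k = -1$ ($k = 10 \left(- \frac{1}{10}\right) = -1$)
$s{\left(E \right)} = -12 + E$ ($s{\left(E \right)} = E - 12 = -12 + E$)
$n + \left(s{\left(k \right)} - 56\right) = - \frac{443}{3} - 69 = - \frac{650}{3}$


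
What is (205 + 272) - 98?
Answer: 379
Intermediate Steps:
(205 + 272) - 98 = 477 - 98 = 379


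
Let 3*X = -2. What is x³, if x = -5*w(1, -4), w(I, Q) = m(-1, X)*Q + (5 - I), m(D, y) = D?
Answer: -64000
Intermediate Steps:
X = -⅔ (X = (⅓)*(-2) = -⅔ ≈ -0.66667)
w(I, Q) = 5 - I - Q (w(I, Q) = -Q + (5 - I) = 5 - I - Q)
x = -40 (x = -5*(5 - 1*1 - 1*(-4)) = -5*(5 - 1 + 4) = -5*8 = -40)
x³ = (-40)³ = -64000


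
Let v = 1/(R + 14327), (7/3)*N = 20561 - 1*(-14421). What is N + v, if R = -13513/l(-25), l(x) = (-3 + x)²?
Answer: 1177373962318/78531985 ≈ 14992.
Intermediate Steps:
N = 104946/7 (N = 3*(20561 - 1*(-14421))/7 = 3*(20561 + 14421)/7 = (3/7)*34982 = 104946/7 ≈ 14992.)
R = -13513/784 (R = -13513/(-3 - 25)² = -13513/((-28)²) = -13513/784 ≈ -17.236)
v = 784/11218855 (v = 1/(-13513/784 + 14327) = 1/(11218855/784) = 784/11218855 ≈ 6.9882e-5)
N + v = 104946/7 + 784/11218855 = 1177373962318/78531985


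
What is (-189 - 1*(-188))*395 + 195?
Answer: -200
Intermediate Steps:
(-189 - 1*(-188))*395 + 195 = (-189 + 188)*395 + 195 = -1*395 + 195 = -395 + 195 = -200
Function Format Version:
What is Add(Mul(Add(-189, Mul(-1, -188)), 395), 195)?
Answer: -200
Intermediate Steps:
Add(Mul(Add(-189, Mul(-1, -188)), 395), 195) = Add(Mul(Add(-189, 188), 395), 195) = Add(Mul(-1, 395), 195) = Add(-395, 195) = -200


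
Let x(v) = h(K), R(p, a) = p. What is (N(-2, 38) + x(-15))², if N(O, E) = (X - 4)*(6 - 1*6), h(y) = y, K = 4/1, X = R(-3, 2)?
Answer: 16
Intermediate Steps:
X = -3
K = 4 (K = 4*1 = 4)
x(v) = 4
N(O, E) = 0 (N(O, E) = (-3 - 4)*(6 - 1*6) = -7*(6 - 6) = -7*0 = 0)
(N(-2, 38) + x(-15))² = (0 + 4)² = 4² = 16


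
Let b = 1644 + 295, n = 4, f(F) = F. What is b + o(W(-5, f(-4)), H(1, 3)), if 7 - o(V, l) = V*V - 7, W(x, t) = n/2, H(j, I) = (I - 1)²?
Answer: 1949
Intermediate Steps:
b = 1939
H(j, I) = (-1 + I)²
W(x, t) = 2 (W(x, t) = 4/2 = 4*(½) = 2)
o(V, l) = 14 - V² (o(V, l) = 7 - (V*V - 7) = 7 - (V² - 7) = 7 - (-7 + V²) = 7 + (7 - V²) = 14 - V²)
b + o(W(-5, f(-4)), H(1, 3)) = 1939 + (14 - 1*2²) = 1939 + (14 - 1*4) = 1939 + (14 - 4) = 1939 + 10 = 1949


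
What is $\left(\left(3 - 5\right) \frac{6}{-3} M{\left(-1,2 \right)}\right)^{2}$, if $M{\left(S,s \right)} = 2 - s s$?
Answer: $64$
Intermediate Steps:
$M{\left(S,s \right)} = 2 - s^{2}$
$\left(\left(3 - 5\right) \frac{6}{-3} M{\left(-1,2 \right)}\right)^{2} = \left(\left(3 - 5\right) \frac{6}{-3} \left(2 - 2^{2}\right)\right)^{2} = \left(- 2 \cdot 6 \left(- \frac{1}{3}\right) \left(2 - 4\right)\right)^{2} = \left(\left(-2\right) \left(-2\right) \left(2 - 4\right)\right)^{2} = \left(4 \left(-2\right)\right)^{2} = \left(-8\right)^{2} = 64$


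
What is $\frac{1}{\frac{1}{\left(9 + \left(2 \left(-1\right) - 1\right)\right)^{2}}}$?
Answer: $36$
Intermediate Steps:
$\frac{1}{\frac{1}{\left(9 + \left(2 \left(-1\right) - 1\right)\right)^{2}}} = \frac{1}{\frac{1}{\left(9 - 3\right)^{2}}} = \frac{1}{\frac{1}{6^{2}}} = \frac{1}{\frac{1}{36}} = 36$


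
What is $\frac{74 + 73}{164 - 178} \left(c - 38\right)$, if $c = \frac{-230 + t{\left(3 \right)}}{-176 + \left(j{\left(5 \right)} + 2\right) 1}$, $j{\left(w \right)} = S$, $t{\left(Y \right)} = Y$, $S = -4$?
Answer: $\frac{137277}{356} \approx 385.61$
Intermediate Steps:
$j{\left(w \right)} = -4$
$c = \frac{227}{178}$ ($c = \frac{-230 + 3}{-176 + \left(-4 + 2\right) 1} = - \frac{227}{-176 - 2} = - \frac{227}{-178} = \left(-227\right) \left(- \frac{1}{178}\right) = \frac{227}{178} \approx 1.2753$)
$\frac{74 + 73}{164 - 178} \left(c - 38\right) = \frac{74 + 73}{164 - 178} \left(\frac{227}{178} - 38\right) = \frac{147}{-14} \left(- \frac{6537}{178}\right) = 147 \left(- \frac{1}{14}\right) \left(- \frac{6537}{178}\right) = \left(- \frac{21}{2}\right) \left(- \frac{6537}{178}\right) = \frac{137277}{356}$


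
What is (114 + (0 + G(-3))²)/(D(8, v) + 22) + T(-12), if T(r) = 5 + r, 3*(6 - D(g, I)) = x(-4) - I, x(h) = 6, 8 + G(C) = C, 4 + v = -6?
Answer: 229/68 ≈ 3.3676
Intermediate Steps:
v = -10 (v = -4 - 6 = -10)
G(C) = -8 + C
D(g, I) = 4 + I/3 (D(g, I) = 6 - (6 - I)/3 = 6 + (-2 + I/3) = 4 + I/3)
(114 + (0 + G(-3))²)/(D(8, v) + 22) + T(-12) = (114 + (0 + (-8 - 3))²)/((4 + (⅓)*(-10)) + 22) + (5 - 12) = (114 + (0 - 11)²)/((4 - 10/3) + 22) - 7 = (114 + (-11)²)/(⅔ + 22) - 7 = (114 + 121)/(68/3) - 7 = 235*(3/68) - 7 = 705/68 - 7 = 229/68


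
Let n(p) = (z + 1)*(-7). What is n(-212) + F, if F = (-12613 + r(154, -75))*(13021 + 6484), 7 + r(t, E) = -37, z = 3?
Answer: -246874813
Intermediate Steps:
r(t, E) = -44 (r(t, E) = -7 - 37 = -44)
n(p) = -28 (n(p) = (3 + 1)*(-7) = 4*(-7) = -28)
F = -246874785 (F = (-12613 - 44)*(13021 + 6484) = -12657*19505 = -246874785)
n(-212) + F = -28 - 246874785 = -246874813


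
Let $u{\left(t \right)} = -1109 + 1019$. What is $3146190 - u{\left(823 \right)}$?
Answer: $3146280$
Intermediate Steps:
$u{\left(t \right)} = -90$
$3146190 - u{\left(823 \right)} = 3146190 - -90 = 3146190 + 90 = 3146280$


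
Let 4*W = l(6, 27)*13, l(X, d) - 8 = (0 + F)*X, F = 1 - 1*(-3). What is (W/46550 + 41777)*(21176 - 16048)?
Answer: 4986260680056/23275 ≈ 2.1423e+8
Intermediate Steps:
F = 4 (F = 1 + 3 = 4)
l(X, d) = 8 + 4*X (l(X, d) = 8 + (0 + 4)*X = 8 + 4*X)
W = 104 (W = ((8 + 4*6)*13)/4 = ((8 + 24)*13)/4 = (32*13)/4 = (¼)*416 = 104)
(W/46550 + 41777)*(21176 - 16048) = (104/46550 + 41777)*(21176 - 16048) = (104*(1/46550) + 41777)*5128 = (52/23275 + 41777)*5128 = (972359727/23275)*5128 = 4986260680056/23275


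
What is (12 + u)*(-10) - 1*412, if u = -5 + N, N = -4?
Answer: -442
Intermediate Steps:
u = -9 (u = -5 - 4 = -9)
(12 + u)*(-10) - 1*412 = (12 - 9)*(-10) - 1*412 = 3*(-10) - 412 = -30 - 412 = -442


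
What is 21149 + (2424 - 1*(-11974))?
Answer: 35547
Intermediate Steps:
21149 + (2424 - 1*(-11974)) = 21149 + (2424 + 11974) = 21149 + 14398 = 35547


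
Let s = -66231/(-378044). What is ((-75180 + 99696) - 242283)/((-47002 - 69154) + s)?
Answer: 82325507748/43912012633 ≈ 1.8748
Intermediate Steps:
s = 66231/378044 (s = -66231*(-1/378044) = 66231/378044 ≈ 0.17519)
((-75180 + 99696) - 242283)/((-47002 - 69154) + s) = ((-75180 + 99696) - 242283)/((-47002 - 69154) + 66231/378044) = (24516 - 242283)/(-116156 + 66231/378044) = -217767/(-43912012633/378044) = -217767*(-378044/43912012633) = 82325507748/43912012633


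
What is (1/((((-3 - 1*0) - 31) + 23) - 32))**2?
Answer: 1/1849 ≈ 0.00054083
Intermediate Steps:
(1/((((-3 - 1*0) - 31) + 23) - 32))**2 = (1/((((-3 + 0) - 31) + 23) - 32))**2 = (1/(((-3 - 31) + 23) - 32))**2 = (1/((-34 + 23) - 32))**2 = (1/(-11 - 32))**2 = (1/(-43))**2 = (-1/43)**2 = 1/1849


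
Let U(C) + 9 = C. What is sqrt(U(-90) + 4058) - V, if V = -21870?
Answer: 21870 + sqrt(3959) ≈ 21933.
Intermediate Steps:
U(C) = -9 + C
sqrt(U(-90) + 4058) - V = sqrt((-9 - 90) + 4058) - 1*(-21870) = sqrt(-99 + 4058) + 21870 = sqrt(3959) + 21870 = 21870 + sqrt(3959)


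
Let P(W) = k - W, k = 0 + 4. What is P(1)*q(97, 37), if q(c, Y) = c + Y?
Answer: 402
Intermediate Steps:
k = 4
q(c, Y) = Y + c
P(W) = 4 - W
P(1)*q(97, 37) = (4 - 1*1)*(37 + 97) = (4 - 1)*134 = 3*134 = 402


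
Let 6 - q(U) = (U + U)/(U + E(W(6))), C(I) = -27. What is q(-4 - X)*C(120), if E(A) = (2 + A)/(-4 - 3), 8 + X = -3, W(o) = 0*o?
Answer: -4968/47 ≈ -105.70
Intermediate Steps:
W(o) = 0
X = -11 (X = -8 - 3 = -11)
E(A) = -2/7 - A/7 (E(A) = (2 + A)/(-7) = (2 + A)*(-1/7) = -2/7 - A/7)
q(U) = 6 - 2*U/(-2/7 + U) (q(U) = 6 - (U + U)/(U + (-2/7 - 1/7*0)) = 6 - 2*U/(U + (-2/7 + 0)) = 6 - 2*U/(U - 2/7) = 6 - 2*U/(-2/7 + U))
q(-4 - X)*C(120) = (4*(-3 + 7*(-4 - 1*(-11)))/(-2 + 7*(-4 - 1*(-11))))*(-27) = (4*(-3 + 7*(-4 + 11))/(-2 + 7*(-4 + 11)))*(-27) = (4*(-3 + 7*7)/(-2 + 7*7))*(-27) = (4*(-3 + 49)/(-2 + 49))*(-27) = (4*46/47)*(-27) = (4*(1/47)*46)*(-27) = (184/47)*(-27) = -4968/47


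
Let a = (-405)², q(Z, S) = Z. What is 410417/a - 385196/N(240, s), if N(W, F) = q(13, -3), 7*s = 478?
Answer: -63176438479/2132325 ≈ -29628.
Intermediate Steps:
s = 478/7 (s = (⅐)*478 = 478/7 ≈ 68.286)
N(W, F) = 13
a = 164025
410417/a - 385196/N(240, s) = 410417/164025 - 385196/13 = -63176438479/2132325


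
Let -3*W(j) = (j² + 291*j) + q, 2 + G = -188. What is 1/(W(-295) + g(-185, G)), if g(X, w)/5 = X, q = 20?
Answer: -1/1325 ≈ -0.00075472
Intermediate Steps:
G = -190 (G = -2 - 188 = -190)
W(j) = -20/3 - 97*j - j²/3 (W(j) = -((j² + 291*j) + 20)/3 = -(20 + j² + 291*j)/3 = -20/3 - 97*j - j²/3)
g(X, w) = 5*X
1/(W(-295) + g(-185, G)) = 1/((-20/3 - 97*(-295) - ⅓*(-295)²) + 5*(-185)) = 1/((-20/3 + 28615 - ⅓*87025) - 925) = 1/((-20/3 + 28615 - 87025/3) - 925) = 1/(-400 - 925) = 1/(-1325) = -1/1325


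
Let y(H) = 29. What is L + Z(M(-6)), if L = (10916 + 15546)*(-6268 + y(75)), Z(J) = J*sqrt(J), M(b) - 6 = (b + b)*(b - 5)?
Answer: -165096418 + 138*sqrt(138) ≈ -1.6509e+8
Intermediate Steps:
M(b) = 6 + 2*b*(-5 + b) (M(b) = 6 + (b + b)*(b - 5) = 6 + (2*b)*(-5 + b) = 6 + 2*b*(-5 + b))
Z(J) = J**(3/2)
L = -165096418 (L = (10916 + 15546)*(-6268 + 29) = 26462*(-6239) = -165096418)
L + Z(M(-6)) = -165096418 + (6 - 10*(-6) + 2*(-6)**2)**(3/2) = -165096418 + (6 + 60 + 2*36)**(3/2) = -165096418 + (6 + 60 + 72)**(3/2) = -165096418 + 138**(3/2) = -165096418 + 138*sqrt(138)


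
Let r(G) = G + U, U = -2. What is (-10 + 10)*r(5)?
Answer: 0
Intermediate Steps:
r(G) = -2 + G (r(G) = G - 2 = -2 + G)
(-10 + 10)*r(5) = (-10 + 10)*(-2 + 5) = 0*3 = 0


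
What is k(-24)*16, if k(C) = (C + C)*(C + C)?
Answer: 36864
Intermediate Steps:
k(C) = 4*C² (k(C) = (2*C)*(2*C) = 4*C²)
k(-24)*16 = (4*(-24)²)*16 = (4*576)*16 = 2304*16 = 36864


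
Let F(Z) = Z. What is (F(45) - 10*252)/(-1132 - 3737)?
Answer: 275/541 ≈ 0.50832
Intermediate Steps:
(F(45) - 10*252)/(-1132 - 3737) = (45 - 10*252)/(-1132 - 3737) = (45 - 2520)/(-4869) = -2475*(-1/4869) = 275/541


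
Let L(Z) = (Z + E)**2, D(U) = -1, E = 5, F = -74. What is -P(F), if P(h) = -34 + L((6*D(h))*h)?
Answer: -201567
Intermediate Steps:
L(Z) = (5 + Z)**2 (L(Z) = (Z + 5)**2 = (5 + Z)**2)
P(h) = -34 + (5 - 6*h)**2 (P(h) = -34 + (5 + (6*(-1))*h)**2 = -34 + (5 - 6*h)**2)
-P(F) = -(-34 + (5 - 6*(-74))**2) = -(-34 + (5 + 444)**2) = -(-34 + 449**2) = -(-34 + 201601) = -1*201567 = -201567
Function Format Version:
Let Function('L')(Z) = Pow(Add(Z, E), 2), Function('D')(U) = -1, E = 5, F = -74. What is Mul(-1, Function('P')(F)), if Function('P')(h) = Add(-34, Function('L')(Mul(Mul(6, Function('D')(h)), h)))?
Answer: -201567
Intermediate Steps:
Function('L')(Z) = Pow(Add(5, Z), 2) (Function('L')(Z) = Pow(Add(Z, 5), 2) = Pow(Add(5, Z), 2))
Function('P')(h) = Add(-34, Pow(Add(5, Mul(-6, h)), 2)) (Function('P')(h) = Add(-34, Pow(Add(5, Mul(Mul(6, -1), h)), 2)) = Add(-34, Pow(Add(5, Mul(-6, h)), 2)))
Mul(-1, Function('P')(F)) = Mul(-1, Add(-34, Pow(Add(5, Mul(-6, -74)), 2))) = Mul(-1, Add(-34, Pow(Add(5, 444), 2))) = Mul(-1, Add(-34, Pow(449, 2))) = Mul(-1, Add(-34, 201601)) = Mul(-1, 201567) = -201567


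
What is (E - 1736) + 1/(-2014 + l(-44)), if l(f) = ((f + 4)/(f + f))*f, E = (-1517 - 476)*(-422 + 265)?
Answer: 632909609/2034 ≈ 3.1117e+5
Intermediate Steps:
E = 312901 (E = -1993*(-157) = 312901)
l(f) = 2 + f/2 (l(f) = ((4 + f)/((2*f)))*f = ((4 + f)*(1/(2*f)))*f = ((4 + f)/(2*f))*f = 2 + f/2)
(E - 1736) + 1/(-2014 + l(-44)) = (312901 - 1736) + 1/(-2014 + (2 + (½)*(-44))) = 311165 + 1/(-2014 + (2 - 22)) = 311165 + 1/(-2014 - 20) = 311165 + 1/(-2034) = 311165 - 1/2034 = 632909609/2034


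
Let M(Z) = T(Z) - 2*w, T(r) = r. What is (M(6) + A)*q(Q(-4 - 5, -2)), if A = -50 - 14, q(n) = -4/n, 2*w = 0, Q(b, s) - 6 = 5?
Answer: 232/11 ≈ 21.091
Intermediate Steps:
Q(b, s) = 11 (Q(b, s) = 6 + 5 = 11)
w = 0 (w = (1/2)*0 = 0)
A = -64
M(Z) = Z (M(Z) = Z - 2*0 = Z + 0 = Z)
(M(6) + A)*q(Q(-4 - 5, -2)) = (6 - 64)*(-4/11) = -(-232)/11 = -58*(-4/11) = 232/11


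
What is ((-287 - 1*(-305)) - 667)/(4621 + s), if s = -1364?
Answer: -649/3257 ≈ -0.19926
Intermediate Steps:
((-287 - 1*(-305)) - 667)/(4621 + s) = ((-287 - 1*(-305)) - 667)/(4621 - 1364) = ((-287 + 305) - 667)/3257 = (18 - 667)*(1/3257) = -649*1/3257 = -649/3257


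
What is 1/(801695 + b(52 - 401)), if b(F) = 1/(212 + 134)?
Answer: 346/277386471 ≈ 1.2474e-6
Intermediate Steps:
b(F) = 1/346
1/(801695 + b(52 - 401)) = 1/(801695 + 1/346) = 1/(277386471/346) = 346/277386471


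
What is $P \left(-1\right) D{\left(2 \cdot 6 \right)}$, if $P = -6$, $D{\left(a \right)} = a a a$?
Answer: $10368$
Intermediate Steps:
$D{\left(a \right)} = a^{3}$ ($D{\left(a \right)} = a^{2} a = a^{3}$)
$P \left(-1\right) D{\left(2 \cdot 6 \right)} = \left(-6\right) \left(-1\right) \left(2 \cdot 6\right)^{3} = 6 \cdot 12^{3} = 6 \cdot 1728 = 10368$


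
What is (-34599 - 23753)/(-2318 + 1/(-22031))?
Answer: 1285552912/51067859 ≈ 25.173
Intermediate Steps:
(-34599 - 23753)/(-2318 + 1/(-22031)) = -58352/(-2318 - 1/22031) = -58352/(-51067859/22031) = -58352*(-22031/51067859) = 1285552912/51067859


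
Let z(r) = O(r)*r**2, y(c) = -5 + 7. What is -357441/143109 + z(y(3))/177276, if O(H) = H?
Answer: -586708943/234905473 ≈ -2.4976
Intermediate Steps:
y(c) = 2
z(r) = r**3 (z(r) = r*r**2 = r**3)
-357441/143109 + z(y(3))/177276 = -357441/143109 + 2**3/177276 = -357441*1/143109 + 8*(1/177276) = -119147/47703 + 2/44319 = -586708943/234905473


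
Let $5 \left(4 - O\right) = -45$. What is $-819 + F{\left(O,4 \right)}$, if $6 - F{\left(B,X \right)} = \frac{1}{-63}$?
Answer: $- \frac{51218}{63} \approx -812.98$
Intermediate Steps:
$O = 13$ ($O = 4 - -9 = 4 + 9 = 13$)
$F{\left(B,X \right)} = \frac{379}{63}$ ($F{\left(B,X \right)} = 6 - \frac{1}{-63} = 6 - - \frac{1}{63} = 6 + \frac{1}{63} = \frac{379}{63}$)
$-819 + F{\left(O,4 \right)} = -819 + \frac{379}{63} = - \frac{51218}{63}$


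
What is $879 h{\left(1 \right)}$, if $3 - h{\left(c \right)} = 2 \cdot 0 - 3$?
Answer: $5274$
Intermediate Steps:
$h{\left(c \right)} = 6$ ($h{\left(c \right)} = 3 - \left(2 \cdot 0 - 3\right) = 3 - \left(0 - 3\right) = 3 - -3 = 3 + 3 = 6$)
$879 h{\left(1 \right)} = 879 \cdot 6 = 5274$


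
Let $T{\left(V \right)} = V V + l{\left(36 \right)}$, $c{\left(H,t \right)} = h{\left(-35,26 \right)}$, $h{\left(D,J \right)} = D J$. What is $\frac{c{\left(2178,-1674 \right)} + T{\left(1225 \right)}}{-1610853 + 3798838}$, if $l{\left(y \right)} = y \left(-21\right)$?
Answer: $\frac{1498959}{2187985} \approx 0.68509$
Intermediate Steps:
$l{\left(y \right)} = - 21 y$
$c{\left(H,t \right)} = -910$ ($c{\left(H,t \right)} = \left(-35\right) 26 = -910$)
$T{\left(V \right)} = -756 + V^{2}$ ($T{\left(V \right)} = V V - 756 = V^{2} - 756 = -756 + V^{2}$)
$\frac{c{\left(2178,-1674 \right)} + T{\left(1225 \right)}}{-1610853 + 3798838} = \frac{-910 - \left(756 - 1225^{2}\right)}{-1610853 + 3798838} = \frac{-910 + \left(-756 + 1500625\right)}{2187985} = \left(-910 + 1499869\right) \frac{1}{2187985} = 1498959 \cdot \frac{1}{2187985} = \frac{1498959}{2187985}$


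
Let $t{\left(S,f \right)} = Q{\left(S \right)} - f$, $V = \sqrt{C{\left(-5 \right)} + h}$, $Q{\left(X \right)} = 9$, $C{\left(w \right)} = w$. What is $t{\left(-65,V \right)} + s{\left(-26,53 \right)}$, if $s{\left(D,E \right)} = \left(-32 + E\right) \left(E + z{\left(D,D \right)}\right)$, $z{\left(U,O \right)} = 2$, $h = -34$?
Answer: $1164 - i \sqrt{39} \approx 1164.0 - 6.245 i$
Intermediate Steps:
$s{\left(D,E \right)} = \left(-32 + E\right) \left(2 + E\right)$ ($s{\left(D,E \right)} = \left(-32 + E\right) \left(E + 2\right) = \left(-32 + E\right) \left(2 + E\right)$)
$V = i \sqrt{39}$ ($V = \sqrt{-5 - 34} = \sqrt{-39} = i \sqrt{39} \approx 6.245 i$)
$t{\left(S,f \right)} = 9 - f$
$t{\left(-65,V \right)} + s{\left(-26,53 \right)} = \left(9 - i \sqrt{39}\right) - \left(1654 - 2809\right) = \left(9 - i \sqrt{39}\right) - -1155 = \left(9 - i \sqrt{39}\right) + 1155 = 1164 - i \sqrt{39}$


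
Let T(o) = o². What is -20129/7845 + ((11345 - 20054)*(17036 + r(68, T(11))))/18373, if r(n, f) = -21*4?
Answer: -1158566154077/144136185 ≈ -8038.0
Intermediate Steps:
r(n, f) = -84
-20129/7845 + ((11345 - 20054)*(17036 + r(68, T(11))))/18373 = -20129/7845 + ((11345 - 20054)*(17036 - 84))/18373 = -20129*1/7845 - 8709*16952*(1/18373) = -20129/7845 - 147634968*1/18373 = -20129/7845 - 147634968/18373 = -1158566154077/144136185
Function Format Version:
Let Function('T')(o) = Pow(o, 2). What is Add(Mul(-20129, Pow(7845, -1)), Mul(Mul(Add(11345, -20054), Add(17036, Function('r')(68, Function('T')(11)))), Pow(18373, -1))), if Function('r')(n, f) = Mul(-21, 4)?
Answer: Rational(-1158566154077, 144136185) ≈ -8038.0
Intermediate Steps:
Function('r')(n, f) = -84
Add(Mul(-20129, Pow(7845, -1)), Mul(Mul(Add(11345, -20054), Add(17036, Function('r')(68, Function('T')(11)))), Pow(18373, -1))) = Add(Mul(-20129, Pow(7845, -1)), Mul(Mul(Add(11345, -20054), Add(17036, -84)), Pow(18373, -1))) = Add(Mul(-20129, Rational(1, 7845)), Mul(Mul(-8709, 16952), Rational(1, 18373))) = Add(Rational(-20129, 7845), Mul(-147634968, Rational(1, 18373))) = Add(Rational(-20129, 7845), Rational(-147634968, 18373)) = Rational(-1158566154077, 144136185)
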